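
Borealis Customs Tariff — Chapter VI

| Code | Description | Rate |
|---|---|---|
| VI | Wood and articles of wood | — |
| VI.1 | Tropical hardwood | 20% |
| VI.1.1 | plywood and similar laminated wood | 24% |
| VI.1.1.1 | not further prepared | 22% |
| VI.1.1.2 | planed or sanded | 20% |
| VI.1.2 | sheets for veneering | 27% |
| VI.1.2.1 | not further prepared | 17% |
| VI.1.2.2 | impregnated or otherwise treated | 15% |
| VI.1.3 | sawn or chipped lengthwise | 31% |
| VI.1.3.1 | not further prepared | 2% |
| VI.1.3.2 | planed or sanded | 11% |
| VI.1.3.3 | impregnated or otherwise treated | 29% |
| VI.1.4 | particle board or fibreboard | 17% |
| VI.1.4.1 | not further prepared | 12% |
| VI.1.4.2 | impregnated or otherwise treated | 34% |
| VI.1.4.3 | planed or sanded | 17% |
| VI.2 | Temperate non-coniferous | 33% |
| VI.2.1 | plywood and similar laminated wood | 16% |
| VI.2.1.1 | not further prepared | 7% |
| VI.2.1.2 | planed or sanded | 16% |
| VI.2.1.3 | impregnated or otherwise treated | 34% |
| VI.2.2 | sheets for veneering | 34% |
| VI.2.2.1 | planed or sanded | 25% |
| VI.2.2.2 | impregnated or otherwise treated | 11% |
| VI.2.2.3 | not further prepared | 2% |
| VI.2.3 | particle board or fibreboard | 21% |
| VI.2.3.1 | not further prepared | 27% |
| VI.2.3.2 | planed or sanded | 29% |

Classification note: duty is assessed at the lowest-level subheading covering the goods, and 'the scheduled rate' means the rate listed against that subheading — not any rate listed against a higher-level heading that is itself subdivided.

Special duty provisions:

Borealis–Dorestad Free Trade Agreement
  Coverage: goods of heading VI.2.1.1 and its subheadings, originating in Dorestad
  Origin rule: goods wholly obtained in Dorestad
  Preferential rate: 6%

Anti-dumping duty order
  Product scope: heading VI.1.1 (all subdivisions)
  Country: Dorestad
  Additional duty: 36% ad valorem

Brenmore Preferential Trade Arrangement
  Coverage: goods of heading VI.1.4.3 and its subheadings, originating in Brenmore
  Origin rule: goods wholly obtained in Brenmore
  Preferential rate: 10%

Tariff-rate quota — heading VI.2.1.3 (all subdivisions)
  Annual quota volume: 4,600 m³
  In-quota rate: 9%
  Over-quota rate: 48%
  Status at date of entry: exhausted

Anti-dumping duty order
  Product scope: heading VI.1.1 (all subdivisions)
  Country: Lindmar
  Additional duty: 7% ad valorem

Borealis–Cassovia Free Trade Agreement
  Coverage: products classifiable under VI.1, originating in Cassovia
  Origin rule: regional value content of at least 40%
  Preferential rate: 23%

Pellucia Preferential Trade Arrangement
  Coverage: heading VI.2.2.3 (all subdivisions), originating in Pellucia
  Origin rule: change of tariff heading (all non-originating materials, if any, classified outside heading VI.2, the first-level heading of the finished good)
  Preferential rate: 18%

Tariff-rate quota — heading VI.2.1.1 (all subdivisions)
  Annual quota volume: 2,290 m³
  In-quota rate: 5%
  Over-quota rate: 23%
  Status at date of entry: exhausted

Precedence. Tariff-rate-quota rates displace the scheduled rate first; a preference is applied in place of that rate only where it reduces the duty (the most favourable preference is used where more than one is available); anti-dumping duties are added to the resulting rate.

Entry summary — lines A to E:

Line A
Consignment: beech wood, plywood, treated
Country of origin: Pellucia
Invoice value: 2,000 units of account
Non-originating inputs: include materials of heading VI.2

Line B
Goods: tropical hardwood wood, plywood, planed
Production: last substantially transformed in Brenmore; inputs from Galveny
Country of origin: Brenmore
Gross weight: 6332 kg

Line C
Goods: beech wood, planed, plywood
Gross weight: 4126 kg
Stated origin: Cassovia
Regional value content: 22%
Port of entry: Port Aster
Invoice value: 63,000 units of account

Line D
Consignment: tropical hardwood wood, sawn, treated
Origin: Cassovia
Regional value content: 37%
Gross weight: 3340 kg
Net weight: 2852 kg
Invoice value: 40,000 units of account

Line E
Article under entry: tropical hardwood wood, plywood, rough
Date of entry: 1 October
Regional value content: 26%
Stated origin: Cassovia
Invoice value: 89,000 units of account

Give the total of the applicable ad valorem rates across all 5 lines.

135%

Line A: beech → VI.2; plywood → VI.2.1; treated → VI.2.1.3. Scheduled 34%. quota on VI.2.1.3 exhausted → over-quota 48%; Pellucia agreement on VI.2.2.3: VI.2.1.3 not covered. → 48%.
Line B: tropical hardwood → VI.1; plywood → VI.1.1; planed → VI.1.1.2. Scheduled 20%. Brenmore agreement on VI.1.4.3: VI.1.1.2 not covered. → 20%.
Line C: beech → VI.2; plywood → VI.2.1; planed → VI.2.1.2. Scheduled 16%. Cassovia agreement on VI.1: VI.2.1.2 not covered. → 16%.
Line D: tropical hardwood → VI.1; sawn → VI.1.3; treated → VI.1.3.3. Scheduled 29%. Cassovia agreement on VI.1: RVC < 40%. → 29%.
Line E: tropical hardwood → VI.1; plywood → VI.1.1; rough → VI.1.1.1. Scheduled 22%. Cassovia agreement on VI.1: RVC < 40%. → 22%.
Sum: 48% + 20% + 16% + 29% + 22% = 135%.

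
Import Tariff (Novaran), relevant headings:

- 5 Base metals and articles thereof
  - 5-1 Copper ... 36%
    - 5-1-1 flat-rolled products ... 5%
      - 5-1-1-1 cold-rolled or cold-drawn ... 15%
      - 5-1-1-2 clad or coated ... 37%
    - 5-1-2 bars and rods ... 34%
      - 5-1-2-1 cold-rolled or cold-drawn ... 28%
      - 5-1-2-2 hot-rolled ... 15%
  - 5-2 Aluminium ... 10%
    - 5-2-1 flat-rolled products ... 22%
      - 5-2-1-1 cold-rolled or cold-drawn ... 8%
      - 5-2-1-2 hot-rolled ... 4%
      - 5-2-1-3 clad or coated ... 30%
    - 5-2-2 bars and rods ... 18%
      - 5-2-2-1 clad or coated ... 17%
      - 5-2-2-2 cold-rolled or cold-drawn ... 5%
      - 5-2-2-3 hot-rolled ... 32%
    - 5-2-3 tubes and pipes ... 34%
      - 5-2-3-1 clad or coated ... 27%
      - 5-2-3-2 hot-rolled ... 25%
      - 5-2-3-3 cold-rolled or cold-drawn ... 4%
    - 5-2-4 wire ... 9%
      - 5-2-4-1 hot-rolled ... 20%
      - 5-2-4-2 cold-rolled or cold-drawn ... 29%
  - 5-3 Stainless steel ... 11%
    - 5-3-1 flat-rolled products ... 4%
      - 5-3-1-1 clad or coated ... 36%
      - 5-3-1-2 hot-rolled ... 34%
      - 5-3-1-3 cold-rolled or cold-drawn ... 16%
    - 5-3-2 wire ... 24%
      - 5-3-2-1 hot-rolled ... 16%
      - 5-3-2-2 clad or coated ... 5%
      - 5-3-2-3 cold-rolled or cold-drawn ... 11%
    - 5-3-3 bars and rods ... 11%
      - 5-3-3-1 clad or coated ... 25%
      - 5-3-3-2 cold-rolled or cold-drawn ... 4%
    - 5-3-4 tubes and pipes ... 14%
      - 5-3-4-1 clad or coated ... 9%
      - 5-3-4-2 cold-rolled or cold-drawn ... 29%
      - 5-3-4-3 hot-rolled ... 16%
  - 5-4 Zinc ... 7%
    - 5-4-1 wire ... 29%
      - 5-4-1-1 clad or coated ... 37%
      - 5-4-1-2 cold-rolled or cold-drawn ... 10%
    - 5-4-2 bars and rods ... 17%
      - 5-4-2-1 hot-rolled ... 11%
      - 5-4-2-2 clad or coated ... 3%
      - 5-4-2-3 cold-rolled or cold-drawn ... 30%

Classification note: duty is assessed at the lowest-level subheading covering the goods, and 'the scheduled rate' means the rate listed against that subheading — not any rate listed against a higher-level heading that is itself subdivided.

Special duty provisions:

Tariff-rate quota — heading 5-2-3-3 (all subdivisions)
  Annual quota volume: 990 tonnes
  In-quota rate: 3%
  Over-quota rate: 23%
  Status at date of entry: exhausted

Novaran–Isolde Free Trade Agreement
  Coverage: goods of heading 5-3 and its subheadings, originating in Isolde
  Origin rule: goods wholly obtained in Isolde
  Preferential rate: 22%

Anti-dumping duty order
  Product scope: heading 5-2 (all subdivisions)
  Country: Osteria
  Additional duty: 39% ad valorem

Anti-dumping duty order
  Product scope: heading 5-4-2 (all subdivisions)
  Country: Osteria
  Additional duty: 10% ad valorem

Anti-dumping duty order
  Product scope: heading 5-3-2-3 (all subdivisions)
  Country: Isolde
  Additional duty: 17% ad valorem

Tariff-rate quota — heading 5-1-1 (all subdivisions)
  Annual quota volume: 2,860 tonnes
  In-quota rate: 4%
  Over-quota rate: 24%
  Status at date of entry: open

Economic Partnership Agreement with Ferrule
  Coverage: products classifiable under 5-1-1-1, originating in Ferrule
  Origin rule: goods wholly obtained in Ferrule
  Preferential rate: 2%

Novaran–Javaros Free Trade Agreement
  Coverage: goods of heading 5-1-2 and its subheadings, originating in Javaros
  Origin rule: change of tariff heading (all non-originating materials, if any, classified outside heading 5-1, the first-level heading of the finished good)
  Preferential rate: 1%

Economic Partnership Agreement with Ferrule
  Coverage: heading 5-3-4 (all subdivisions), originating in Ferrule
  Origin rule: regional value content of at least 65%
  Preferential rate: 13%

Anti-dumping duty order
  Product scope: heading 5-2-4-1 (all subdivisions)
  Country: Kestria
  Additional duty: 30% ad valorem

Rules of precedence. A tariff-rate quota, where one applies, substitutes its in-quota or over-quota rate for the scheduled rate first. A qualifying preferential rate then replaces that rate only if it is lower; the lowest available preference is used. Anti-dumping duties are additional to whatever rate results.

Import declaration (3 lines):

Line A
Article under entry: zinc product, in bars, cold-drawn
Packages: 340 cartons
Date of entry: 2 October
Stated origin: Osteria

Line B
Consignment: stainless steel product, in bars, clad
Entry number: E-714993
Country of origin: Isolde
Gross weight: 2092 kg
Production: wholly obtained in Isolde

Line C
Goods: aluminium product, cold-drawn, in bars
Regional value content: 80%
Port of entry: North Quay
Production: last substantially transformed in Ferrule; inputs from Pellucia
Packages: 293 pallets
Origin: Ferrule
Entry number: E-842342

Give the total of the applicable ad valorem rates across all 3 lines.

67%

Line A: zinc → 5-4; in bars → 5-4-2; cold-drawn → 5-4-2-3. Scheduled 30%. anti-dumping (Osteria, 5-4-2): +10%; total 30% + 10% = 40%. → 40%.
Line B: stainless steel → 5-3; in bars → 5-3-3; clad → 5-3-3-1. Scheduled 25%. Isolde agreement on 5-3: wholly obtained → 22% available; preferential 22%. → 22%.
Line C: aluminium → 5-2; in bars → 5-2-2; cold-drawn → 5-2-2-2. Scheduled 5%. Ferrule agreement on 5-1-1-1: 5-2-2-2 not covered; Ferrule agreement on 5-3-4: 5-2-2-2 not covered. → 5%.
Sum: 40% + 22% + 5% = 67%.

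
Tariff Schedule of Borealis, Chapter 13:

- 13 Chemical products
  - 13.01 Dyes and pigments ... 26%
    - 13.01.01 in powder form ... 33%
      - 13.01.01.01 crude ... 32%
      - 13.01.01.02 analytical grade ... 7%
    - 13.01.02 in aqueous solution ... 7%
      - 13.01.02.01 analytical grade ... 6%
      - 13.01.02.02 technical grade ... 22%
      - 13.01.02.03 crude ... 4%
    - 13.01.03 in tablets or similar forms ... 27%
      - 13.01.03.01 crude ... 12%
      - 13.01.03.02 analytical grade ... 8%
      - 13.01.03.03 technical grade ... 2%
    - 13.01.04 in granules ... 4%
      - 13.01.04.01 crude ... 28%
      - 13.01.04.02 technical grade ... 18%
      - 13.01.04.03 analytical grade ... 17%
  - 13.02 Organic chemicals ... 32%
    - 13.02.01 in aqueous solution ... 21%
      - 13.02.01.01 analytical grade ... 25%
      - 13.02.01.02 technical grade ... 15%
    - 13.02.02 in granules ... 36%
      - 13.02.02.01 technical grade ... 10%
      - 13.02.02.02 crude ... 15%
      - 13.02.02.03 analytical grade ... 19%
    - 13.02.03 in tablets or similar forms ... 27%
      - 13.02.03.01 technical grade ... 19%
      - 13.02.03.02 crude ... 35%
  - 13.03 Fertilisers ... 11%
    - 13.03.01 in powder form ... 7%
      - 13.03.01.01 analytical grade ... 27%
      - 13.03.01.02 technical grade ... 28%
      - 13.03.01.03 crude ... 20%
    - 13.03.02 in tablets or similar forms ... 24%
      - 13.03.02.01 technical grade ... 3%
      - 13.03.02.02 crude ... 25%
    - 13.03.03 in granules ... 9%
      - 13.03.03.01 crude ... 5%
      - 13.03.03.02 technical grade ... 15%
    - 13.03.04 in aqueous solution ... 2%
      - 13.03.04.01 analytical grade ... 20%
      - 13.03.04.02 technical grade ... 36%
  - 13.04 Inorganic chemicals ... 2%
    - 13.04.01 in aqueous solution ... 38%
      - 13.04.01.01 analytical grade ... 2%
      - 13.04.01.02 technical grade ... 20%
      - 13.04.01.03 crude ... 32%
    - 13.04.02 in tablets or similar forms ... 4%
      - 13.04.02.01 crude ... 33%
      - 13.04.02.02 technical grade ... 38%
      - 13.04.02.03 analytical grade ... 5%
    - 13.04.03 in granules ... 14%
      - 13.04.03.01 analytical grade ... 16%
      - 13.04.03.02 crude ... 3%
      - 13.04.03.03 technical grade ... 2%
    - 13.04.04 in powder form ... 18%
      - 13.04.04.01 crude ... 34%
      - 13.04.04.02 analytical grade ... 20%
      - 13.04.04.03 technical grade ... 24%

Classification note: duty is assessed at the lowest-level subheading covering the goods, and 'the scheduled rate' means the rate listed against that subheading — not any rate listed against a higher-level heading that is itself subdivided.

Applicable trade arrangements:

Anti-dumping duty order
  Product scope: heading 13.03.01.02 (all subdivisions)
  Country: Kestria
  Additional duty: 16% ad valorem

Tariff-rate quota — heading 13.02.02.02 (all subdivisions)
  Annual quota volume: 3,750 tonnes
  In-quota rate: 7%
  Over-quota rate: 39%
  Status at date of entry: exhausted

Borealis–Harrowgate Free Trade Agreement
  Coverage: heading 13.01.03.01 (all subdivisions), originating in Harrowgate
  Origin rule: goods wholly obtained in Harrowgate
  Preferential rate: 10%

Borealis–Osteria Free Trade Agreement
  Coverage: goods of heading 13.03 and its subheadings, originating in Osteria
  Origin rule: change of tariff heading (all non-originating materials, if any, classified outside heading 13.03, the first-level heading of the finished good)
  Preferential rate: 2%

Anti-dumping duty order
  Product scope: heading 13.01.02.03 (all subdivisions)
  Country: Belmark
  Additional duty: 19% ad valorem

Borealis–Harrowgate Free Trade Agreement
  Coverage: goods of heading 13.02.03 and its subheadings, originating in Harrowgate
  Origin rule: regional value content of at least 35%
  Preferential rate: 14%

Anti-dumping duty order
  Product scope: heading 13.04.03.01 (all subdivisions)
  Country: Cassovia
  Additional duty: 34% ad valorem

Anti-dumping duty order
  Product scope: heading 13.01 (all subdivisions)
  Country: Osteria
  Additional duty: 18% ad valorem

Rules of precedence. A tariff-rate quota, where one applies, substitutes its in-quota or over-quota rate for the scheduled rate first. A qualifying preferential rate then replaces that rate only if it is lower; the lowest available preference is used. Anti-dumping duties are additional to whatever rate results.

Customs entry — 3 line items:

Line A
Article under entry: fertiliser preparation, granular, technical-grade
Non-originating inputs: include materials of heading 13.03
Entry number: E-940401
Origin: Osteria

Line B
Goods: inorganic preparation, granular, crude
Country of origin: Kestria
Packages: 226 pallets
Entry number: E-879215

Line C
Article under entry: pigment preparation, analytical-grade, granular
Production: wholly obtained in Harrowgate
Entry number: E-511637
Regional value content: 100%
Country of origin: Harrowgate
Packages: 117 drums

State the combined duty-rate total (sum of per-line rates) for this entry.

35%

Line A: fertiliser → 13.03; granular → 13.03.03; technical-grade → 13.03.03.02. Scheduled 15%. Osteria agreement on 13.03: CTH not met. → 15%.
Line B: inorganic → 13.04; granular → 13.04.03; crude → 13.04.03.02. Scheduled 3%. No special measure applies. → 3%.
Line C: pigment → 13.01; granular → 13.01.04; analytical-grade → 13.01.04.03. Scheduled 17%. Harrowgate agreement on 13.01.03.01: 13.01.04.03 not covered; Harrowgate agreement on 13.02.03: 13.01.04.03 not covered. → 17%.
Sum: 15% + 3% + 17% = 35%.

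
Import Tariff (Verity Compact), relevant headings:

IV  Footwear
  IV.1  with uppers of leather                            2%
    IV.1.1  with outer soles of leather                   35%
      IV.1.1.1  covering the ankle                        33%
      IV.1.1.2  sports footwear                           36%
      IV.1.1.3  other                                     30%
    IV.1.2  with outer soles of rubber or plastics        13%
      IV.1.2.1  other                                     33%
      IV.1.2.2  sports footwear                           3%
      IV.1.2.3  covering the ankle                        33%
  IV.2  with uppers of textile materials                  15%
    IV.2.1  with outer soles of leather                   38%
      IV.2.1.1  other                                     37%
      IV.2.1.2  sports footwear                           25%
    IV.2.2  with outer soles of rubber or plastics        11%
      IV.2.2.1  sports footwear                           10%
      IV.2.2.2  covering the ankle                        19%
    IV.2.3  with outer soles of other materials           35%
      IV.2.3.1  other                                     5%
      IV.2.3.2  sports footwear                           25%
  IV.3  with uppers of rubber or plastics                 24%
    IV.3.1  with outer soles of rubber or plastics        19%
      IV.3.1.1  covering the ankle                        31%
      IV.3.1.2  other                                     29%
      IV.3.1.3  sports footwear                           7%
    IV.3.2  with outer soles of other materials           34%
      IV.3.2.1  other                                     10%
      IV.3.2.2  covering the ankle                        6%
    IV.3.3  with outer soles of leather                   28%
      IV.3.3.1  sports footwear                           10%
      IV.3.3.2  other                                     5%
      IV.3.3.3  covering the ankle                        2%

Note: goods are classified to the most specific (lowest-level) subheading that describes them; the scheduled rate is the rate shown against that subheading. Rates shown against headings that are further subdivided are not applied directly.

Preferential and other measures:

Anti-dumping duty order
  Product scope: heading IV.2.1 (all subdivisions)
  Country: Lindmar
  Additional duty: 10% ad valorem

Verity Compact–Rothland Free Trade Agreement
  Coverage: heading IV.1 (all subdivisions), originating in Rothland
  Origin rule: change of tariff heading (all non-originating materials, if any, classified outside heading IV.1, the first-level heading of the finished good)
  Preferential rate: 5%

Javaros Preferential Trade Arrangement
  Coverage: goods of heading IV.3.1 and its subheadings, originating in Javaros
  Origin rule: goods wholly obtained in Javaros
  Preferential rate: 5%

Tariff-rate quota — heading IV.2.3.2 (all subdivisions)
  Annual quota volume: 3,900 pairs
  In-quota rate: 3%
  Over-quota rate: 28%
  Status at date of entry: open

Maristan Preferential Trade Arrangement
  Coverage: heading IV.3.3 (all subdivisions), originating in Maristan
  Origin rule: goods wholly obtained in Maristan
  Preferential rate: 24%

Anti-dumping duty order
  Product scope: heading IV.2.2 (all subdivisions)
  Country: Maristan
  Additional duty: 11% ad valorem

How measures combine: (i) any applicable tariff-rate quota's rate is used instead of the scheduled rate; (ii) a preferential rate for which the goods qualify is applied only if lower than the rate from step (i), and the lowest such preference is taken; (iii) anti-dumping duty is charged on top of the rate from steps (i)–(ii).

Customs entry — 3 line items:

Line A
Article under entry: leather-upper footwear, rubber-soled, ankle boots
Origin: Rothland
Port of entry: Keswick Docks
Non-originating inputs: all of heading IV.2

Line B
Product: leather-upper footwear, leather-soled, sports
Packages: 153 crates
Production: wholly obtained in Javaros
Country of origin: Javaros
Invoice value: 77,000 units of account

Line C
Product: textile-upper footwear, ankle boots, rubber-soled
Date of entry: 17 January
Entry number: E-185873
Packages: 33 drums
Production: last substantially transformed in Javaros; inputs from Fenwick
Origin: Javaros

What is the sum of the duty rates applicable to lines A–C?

Line A: leather-upper → IV.1; rubber-soled → IV.1.2; ankle boots → IV.1.2.3. Scheduled 33%. Rothland agreement on IV.1: CTH met → 5% available; preferential 5%. → 5%.
Line B: leather-upper → IV.1; leather-soled → IV.1.1; sports → IV.1.1.2. Scheduled 36%. Javaros agreement on IV.3.1: IV.1.1.2 not covered. → 36%.
Line C: textile-upper → IV.2; rubber-soled → IV.2.2; ankle boots → IV.2.2.2. Scheduled 19%. Javaros agreement on IV.3.1: IV.2.2.2 not covered. → 19%.
Sum: 5% + 36% + 19% = 60%.

60%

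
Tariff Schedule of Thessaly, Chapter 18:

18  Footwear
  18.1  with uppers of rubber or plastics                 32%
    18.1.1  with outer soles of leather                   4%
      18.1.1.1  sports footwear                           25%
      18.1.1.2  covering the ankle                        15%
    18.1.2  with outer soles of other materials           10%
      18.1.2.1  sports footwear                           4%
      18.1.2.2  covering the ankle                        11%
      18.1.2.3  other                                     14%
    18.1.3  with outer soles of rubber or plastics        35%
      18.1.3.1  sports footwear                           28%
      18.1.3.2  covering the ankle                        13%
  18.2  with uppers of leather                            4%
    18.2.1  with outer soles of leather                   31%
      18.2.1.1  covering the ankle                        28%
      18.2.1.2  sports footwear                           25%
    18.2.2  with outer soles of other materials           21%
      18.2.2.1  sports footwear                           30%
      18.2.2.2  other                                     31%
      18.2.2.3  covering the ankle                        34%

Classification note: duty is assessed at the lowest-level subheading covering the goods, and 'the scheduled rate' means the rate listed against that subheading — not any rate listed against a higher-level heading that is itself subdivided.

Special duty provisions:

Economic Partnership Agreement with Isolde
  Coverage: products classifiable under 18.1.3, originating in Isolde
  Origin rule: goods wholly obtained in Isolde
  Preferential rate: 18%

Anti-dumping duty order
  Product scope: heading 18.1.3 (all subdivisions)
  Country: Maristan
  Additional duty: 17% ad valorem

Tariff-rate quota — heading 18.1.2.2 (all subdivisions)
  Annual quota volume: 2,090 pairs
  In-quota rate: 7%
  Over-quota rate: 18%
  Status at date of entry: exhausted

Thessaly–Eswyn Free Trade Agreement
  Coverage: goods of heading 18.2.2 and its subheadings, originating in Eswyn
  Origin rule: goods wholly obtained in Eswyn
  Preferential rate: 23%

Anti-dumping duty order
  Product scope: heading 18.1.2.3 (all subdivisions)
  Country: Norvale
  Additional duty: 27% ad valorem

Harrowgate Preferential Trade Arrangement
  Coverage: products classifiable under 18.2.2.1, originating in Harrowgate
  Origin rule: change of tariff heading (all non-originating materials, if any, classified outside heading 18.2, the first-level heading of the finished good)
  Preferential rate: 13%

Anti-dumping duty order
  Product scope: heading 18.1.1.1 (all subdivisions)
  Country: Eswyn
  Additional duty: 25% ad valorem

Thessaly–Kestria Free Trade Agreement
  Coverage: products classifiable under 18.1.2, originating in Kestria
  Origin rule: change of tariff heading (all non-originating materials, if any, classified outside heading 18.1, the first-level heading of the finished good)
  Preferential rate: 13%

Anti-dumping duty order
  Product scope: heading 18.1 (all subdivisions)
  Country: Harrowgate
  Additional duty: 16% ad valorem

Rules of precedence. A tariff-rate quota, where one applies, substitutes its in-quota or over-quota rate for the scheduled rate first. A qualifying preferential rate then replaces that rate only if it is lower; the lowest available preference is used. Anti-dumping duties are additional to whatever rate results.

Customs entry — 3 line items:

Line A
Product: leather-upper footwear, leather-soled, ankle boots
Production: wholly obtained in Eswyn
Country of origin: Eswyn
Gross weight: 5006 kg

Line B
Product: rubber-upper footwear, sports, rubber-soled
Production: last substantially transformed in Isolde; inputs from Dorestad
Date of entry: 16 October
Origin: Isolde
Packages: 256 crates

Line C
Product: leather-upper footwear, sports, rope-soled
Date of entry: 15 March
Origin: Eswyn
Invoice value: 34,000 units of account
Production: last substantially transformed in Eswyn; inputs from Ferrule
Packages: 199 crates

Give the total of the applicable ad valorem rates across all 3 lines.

Line A: leather-upper → 18.2; leather-soled → 18.2.1; ankle boots → 18.2.1.1. Scheduled 28%. Eswyn agreement on 18.2.2: 18.2.1.1 not covered. → 28%.
Line B: rubber-upper → 18.1; rubber-soled → 18.1.3; sports → 18.1.3.1. Scheduled 28%. Isolde agreement on 18.1.3: not wholly obtained. → 28%.
Line C: leather-upper → 18.2; rope-soled → 18.2.2; sports → 18.2.2.1. Scheduled 30%. Eswyn agreement on 18.2.2: not wholly obtained. → 30%.
Sum: 28% + 28% + 30% = 86%.

86%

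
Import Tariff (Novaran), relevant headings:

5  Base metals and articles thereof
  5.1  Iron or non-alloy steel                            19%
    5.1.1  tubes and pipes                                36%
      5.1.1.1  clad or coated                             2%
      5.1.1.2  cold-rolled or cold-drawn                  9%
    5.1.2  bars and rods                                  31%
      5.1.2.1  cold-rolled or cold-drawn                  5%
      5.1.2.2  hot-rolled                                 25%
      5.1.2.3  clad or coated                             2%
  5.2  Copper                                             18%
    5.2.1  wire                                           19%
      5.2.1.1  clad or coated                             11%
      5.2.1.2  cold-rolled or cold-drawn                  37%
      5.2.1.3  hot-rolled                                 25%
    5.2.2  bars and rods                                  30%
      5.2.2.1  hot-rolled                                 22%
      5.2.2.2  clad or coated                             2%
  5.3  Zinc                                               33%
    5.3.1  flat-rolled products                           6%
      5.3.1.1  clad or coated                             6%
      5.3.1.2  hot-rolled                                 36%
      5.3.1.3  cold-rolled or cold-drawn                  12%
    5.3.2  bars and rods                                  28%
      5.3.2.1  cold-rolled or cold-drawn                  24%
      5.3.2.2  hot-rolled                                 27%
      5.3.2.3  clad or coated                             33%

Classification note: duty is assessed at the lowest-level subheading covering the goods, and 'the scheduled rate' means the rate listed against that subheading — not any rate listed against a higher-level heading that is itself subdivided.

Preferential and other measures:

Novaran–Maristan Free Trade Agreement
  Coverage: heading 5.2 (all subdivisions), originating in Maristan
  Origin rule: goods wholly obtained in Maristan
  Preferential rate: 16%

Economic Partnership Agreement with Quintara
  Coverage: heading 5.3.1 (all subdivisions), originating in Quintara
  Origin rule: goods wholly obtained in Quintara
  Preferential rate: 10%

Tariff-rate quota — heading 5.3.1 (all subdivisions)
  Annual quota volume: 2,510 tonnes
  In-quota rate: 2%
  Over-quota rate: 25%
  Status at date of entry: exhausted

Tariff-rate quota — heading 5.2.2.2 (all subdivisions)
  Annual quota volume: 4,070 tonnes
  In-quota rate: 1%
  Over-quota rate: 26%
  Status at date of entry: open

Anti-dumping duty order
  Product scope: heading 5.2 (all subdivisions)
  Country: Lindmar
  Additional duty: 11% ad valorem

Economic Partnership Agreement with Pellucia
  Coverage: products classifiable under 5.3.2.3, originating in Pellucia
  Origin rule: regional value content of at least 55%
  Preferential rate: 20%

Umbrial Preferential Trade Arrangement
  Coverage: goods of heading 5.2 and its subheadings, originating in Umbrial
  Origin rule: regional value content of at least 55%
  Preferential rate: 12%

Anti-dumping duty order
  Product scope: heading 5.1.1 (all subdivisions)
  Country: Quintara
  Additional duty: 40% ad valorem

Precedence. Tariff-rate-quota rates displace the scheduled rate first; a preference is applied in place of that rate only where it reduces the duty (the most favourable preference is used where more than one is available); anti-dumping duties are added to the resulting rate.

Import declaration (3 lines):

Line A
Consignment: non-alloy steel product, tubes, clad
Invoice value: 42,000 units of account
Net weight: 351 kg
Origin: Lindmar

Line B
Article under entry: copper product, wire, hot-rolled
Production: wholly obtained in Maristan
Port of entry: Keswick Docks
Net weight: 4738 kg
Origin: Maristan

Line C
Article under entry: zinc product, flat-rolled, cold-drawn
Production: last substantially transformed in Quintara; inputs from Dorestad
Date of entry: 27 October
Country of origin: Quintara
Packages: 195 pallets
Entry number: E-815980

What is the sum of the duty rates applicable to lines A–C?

Line A: non-alloy steel → 5.1; tubes → 5.1.1; clad → 5.1.1.1. Scheduled 2%. No special measure applies. → 2%.
Line B: copper → 5.2; wire → 5.2.1; hot-rolled → 5.2.1.3. Scheduled 25%. Maristan agreement on 5.2: wholly obtained → 16% available; preferential 16%. → 16%.
Line C: zinc → 5.3; flat-rolled → 5.3.1; cold-drawn → 5.3.1.3. Scheduled 12%. quota on 5.3.1 exhausted → over-quota 25%; Quintara agreement on 5.3.1: not wholly obtained. → 25%.
Sum: 2% + 16% + 25% = 43%.

43%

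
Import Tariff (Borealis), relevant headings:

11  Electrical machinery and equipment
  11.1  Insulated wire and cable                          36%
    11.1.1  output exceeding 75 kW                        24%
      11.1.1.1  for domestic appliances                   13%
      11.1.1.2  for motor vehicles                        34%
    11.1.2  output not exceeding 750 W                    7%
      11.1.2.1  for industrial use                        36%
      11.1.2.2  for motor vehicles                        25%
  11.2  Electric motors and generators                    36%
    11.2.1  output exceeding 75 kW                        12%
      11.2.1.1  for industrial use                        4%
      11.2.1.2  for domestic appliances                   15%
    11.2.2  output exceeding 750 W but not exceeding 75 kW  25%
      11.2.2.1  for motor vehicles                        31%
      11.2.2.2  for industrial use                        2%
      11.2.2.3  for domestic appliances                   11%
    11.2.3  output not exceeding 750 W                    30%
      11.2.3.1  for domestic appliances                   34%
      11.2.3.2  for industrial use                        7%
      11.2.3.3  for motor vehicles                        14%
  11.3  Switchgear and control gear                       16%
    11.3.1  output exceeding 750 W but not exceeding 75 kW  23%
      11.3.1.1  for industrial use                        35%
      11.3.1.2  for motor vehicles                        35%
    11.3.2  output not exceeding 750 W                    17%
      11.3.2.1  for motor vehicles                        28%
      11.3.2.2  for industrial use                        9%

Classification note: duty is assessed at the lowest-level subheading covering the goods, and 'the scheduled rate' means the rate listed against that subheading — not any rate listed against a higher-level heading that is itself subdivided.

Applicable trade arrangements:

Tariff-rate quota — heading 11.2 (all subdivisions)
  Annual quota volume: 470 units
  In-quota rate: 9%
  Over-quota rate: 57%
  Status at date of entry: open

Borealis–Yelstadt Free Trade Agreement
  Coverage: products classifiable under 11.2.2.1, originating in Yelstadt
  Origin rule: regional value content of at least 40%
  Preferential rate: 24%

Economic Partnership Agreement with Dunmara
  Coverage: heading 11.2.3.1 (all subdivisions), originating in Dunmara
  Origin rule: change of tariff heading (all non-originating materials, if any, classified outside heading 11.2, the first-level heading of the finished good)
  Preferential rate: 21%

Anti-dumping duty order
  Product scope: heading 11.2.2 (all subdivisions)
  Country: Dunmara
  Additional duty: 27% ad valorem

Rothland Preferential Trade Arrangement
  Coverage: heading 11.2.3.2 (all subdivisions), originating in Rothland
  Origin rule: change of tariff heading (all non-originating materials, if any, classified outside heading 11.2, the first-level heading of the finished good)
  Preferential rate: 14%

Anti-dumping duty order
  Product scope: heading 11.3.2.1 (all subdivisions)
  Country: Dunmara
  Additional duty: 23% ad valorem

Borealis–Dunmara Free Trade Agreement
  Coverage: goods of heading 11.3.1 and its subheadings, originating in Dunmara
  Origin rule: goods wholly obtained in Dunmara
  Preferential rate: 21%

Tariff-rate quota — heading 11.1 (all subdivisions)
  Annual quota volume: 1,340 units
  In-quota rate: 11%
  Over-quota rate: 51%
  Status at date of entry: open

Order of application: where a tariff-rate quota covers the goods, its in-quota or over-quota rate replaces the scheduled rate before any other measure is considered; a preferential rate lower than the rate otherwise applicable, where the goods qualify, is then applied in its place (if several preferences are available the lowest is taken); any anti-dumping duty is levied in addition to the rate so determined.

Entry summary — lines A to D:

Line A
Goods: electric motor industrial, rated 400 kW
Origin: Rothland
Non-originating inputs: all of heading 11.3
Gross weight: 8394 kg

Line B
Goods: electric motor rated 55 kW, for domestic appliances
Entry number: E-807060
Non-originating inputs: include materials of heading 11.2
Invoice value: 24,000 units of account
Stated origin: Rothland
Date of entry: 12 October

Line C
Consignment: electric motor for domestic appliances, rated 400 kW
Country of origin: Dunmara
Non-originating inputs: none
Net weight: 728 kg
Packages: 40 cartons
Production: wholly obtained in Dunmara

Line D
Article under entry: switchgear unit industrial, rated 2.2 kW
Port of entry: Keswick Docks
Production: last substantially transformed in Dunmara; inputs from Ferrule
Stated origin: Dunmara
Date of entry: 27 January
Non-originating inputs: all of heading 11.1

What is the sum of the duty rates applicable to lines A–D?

62%

Line A: electric motor → 11.2; rated 400 kW → 11.2.1; industrial → 11.2.1.1. Scheduled 4%. quota on 11.2 open → in-quota 9%; Rothland agreement on 11.2.3.2: 11.2.1.1 not covered. → 9%.
Line B: electric motor → 11.2; rated 55 kW → 11.2.2; for domestic appliances → 11.2.2.3. Scheduled 11%. quota on 11.2 open → in-quota 9%; Rothland agreement on 11.2.3.2: 11.2.2.3 not covered. → 9%.
Line C: electric motor → 11.2; rated 400 kW → 11.2.1; for domestic appliances → 11.2.1.2. Scheduled 15%. quota on 11.2 open → in-quota 9%; Dunmara agreement on 11.2.3.1: 11.2.1.2 not covered; Dunmara agreement on 11.3.1: 11.2.1.2 not covered. → 9%.
Line D: switchgear unit → 11.3; rated 2.2 kW → 11.3.1; industrial → 11.3.1.1. Scheduled 35%. Dunmara agreement on 11.2.3.1: 11.3.1.1 not covered; Dunmara agreement on 11.3.1: not wholly obtained. → 35%.
Sum: 9% + 9% + 9% + 35% = 62%.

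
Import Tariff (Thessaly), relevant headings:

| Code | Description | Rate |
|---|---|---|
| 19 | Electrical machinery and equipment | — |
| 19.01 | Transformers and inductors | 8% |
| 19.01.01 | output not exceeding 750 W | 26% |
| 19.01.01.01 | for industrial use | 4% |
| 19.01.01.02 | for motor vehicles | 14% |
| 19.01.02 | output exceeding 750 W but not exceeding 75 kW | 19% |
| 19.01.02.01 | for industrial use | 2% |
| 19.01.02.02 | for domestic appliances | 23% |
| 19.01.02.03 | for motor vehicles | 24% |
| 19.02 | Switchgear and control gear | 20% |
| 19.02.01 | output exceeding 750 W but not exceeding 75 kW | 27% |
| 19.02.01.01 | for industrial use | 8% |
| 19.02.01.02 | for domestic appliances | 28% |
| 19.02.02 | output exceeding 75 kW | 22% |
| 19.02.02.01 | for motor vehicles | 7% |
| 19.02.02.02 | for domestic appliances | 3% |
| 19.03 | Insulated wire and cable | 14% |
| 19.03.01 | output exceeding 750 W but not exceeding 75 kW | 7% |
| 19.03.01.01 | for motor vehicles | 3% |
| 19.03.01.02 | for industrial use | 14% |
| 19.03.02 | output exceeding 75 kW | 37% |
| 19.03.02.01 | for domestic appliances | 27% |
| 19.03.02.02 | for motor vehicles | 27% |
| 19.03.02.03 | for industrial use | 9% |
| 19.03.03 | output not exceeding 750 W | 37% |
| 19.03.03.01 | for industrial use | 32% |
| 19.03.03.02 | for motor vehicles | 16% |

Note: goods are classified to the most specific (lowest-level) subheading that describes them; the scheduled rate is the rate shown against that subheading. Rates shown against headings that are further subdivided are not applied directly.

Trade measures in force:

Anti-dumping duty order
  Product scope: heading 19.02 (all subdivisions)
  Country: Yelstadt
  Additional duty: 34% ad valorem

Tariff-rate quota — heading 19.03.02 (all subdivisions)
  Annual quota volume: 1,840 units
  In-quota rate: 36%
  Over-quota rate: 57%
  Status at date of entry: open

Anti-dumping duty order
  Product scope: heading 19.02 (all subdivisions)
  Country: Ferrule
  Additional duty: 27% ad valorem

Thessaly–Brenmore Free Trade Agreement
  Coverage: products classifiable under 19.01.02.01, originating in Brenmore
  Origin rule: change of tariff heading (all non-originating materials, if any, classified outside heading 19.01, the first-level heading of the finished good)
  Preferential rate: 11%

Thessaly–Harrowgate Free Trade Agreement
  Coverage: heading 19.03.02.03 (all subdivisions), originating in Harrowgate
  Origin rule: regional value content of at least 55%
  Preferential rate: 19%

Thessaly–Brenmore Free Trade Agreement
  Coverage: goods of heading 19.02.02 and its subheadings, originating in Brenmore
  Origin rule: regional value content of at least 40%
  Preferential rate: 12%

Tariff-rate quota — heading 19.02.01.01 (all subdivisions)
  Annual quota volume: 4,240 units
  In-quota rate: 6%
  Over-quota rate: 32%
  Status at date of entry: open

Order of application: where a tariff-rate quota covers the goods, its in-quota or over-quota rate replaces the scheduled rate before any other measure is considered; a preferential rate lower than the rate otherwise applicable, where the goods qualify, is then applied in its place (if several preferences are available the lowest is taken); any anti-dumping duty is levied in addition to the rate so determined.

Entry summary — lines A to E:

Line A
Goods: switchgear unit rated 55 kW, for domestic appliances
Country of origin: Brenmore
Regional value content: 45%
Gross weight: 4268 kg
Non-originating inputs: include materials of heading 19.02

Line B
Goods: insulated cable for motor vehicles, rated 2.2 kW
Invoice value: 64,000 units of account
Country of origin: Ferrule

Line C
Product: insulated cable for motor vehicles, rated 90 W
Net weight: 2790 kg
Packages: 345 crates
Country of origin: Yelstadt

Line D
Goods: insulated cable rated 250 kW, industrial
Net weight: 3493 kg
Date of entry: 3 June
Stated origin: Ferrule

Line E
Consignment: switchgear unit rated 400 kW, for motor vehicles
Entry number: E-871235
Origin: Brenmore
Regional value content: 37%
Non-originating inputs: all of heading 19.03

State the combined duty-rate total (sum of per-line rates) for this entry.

90%

Line A: switchgear unit → 19.02; rated 55 kW → 19.02.01; for domestic appliances → 19.02.01.02. Scheduled 28%. Brenmore agreement on 19.01.02.01: 19.02.01.02 not covered; Brenmore agreement on 19.02.02: 19.02.01.02 not covered. → 28%.
Line B: insulated cable → 19.03; rated 2.2 kW → 19.03.01; for motor vehicles → 19.03.01.01. Scheduled 3%. No special measure applies. → 3%.
Line C: insulated cable → 19.03; rated 90 W → 19.03.03; for motor vehicles → 19.03.03.02. Scheduled 16%. No special measure applies. → 16%.
Line D: insulated cable → 19.03; rated 250 kW → 19.03.02; industrial → 19.03.02.03. Scheduled 9%. quota on 19.03.02 open → in-quota 36%. → 36%.
Line E: switchgear unit → 19.02; rated 400 kW → 19.02.02; for motor vehicles → 19.02.02.01. Scheduled 7%. Brenmore agreement on 19.01.02.01: 19.02.02.01 not covered; Brenmore agreement on 19.02.02: RVC < 40%. → 7%.
Sum: 28% + 3% + 16% + 36% + 7% = 90%.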